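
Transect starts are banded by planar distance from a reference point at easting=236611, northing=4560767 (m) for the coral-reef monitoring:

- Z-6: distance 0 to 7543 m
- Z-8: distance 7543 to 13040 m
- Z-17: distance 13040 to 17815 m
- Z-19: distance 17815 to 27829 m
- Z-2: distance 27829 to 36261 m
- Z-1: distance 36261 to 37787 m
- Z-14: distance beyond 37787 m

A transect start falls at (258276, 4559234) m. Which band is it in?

Z-19

Distance = √((258276−236611)² + (4559234−4560767)²) = √(469372225.000 + 2350089.000) = 21719.169 m.
17815 ≤ 21719.169 < 27829 → Z-19.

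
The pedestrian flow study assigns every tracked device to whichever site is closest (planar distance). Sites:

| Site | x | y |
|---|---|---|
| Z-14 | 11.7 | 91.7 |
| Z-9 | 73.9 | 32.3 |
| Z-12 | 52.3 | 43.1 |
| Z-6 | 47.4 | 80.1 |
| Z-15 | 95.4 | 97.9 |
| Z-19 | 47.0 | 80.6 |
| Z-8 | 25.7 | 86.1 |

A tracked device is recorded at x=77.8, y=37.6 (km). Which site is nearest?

Squared distances to each site:
Z-14: 7296.020; Z-9: 43.300; Z-12: 680.500; Z-6: 2730.410; Z-15: 3945.850; Z-19: 2797.640; Z-8: 5066.660.
Minimum at Z-9.

Z-9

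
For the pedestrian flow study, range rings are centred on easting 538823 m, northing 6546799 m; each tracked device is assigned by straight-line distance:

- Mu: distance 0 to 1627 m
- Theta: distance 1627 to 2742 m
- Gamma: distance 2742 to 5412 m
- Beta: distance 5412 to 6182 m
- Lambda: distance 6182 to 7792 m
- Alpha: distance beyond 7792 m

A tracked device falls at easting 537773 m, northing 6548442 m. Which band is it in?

Theta

Distance = √((537773−538823)² + (6548442−6546799)²) = √(1102500.000 + 2699449.000) = 1949.859 m.
1627 ≤ 1949.859 < 2742 → Theta.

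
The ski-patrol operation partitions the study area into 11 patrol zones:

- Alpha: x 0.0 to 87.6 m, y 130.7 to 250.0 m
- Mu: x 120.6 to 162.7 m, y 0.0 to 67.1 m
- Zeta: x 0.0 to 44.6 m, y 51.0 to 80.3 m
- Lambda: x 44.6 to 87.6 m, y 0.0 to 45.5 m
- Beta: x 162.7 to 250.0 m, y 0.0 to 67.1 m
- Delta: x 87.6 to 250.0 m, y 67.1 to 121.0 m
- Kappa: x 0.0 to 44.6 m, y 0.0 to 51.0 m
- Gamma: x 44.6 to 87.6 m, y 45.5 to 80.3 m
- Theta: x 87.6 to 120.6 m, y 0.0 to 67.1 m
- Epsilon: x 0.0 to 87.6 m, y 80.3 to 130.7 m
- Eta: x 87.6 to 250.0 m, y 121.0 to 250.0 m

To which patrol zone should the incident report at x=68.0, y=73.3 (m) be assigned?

Gamma

The point has x = 68.0 and y = 73.3.
Only Gamma satisfies 44.6 ≤ x ≤ 87.6 and 45.5 ≤ y ≤ 80.3.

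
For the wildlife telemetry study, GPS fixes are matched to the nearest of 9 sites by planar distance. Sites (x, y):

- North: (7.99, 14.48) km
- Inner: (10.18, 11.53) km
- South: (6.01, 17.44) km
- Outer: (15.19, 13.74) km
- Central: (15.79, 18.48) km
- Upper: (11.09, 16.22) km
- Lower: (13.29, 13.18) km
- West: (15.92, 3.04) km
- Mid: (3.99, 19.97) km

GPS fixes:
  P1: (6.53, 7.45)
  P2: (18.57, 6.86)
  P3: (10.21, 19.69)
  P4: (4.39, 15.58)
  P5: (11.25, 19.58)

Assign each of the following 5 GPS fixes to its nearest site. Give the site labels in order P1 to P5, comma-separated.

P1 → Inner (d²=29.97)
P2 → West (d²=21.61)
P3 → Upper (d²=12.82)
P4 → South (d²=6.08)
P5 → Upper (d²=11.32)

Inner, West, Upper, South, Upper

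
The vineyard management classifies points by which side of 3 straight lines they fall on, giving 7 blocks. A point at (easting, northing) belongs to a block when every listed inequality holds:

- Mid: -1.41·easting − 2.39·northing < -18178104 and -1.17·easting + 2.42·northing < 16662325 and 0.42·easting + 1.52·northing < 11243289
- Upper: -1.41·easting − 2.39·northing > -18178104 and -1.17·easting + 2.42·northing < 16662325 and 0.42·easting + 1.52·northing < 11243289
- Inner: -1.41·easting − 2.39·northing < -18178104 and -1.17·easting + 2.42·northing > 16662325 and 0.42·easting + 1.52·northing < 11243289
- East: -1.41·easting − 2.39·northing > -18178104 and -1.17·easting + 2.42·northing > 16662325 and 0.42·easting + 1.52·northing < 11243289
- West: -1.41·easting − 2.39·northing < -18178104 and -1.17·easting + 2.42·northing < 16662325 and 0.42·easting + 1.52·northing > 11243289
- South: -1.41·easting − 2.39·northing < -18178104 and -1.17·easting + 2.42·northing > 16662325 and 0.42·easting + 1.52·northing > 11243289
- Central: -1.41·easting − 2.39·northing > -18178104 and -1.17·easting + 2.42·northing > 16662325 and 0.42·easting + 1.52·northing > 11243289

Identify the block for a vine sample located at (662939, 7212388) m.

-1.41·662939 − 2.39·7212388 = -18172351.310, which is > -18178104
-1.17·662939 + 2.42·7212388 = 16678340.330, which is > 16662325
0.42·662939 + 1.52·7212388 = 11241264.140, which is < 11243289
This sign pattern matches East.

East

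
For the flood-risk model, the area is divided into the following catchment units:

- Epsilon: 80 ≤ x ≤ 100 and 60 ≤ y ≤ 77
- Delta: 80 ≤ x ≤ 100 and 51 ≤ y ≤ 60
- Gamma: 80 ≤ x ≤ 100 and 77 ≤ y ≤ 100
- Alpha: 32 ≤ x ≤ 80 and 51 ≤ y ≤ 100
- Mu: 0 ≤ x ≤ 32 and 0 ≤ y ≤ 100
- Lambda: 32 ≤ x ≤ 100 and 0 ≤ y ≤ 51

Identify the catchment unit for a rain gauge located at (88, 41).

The point has x = 88 and y = 41.
Only Lambda satisfies 32 ≤ x ≤ 100 and 0 ≤ y ≤ 51.

Lambda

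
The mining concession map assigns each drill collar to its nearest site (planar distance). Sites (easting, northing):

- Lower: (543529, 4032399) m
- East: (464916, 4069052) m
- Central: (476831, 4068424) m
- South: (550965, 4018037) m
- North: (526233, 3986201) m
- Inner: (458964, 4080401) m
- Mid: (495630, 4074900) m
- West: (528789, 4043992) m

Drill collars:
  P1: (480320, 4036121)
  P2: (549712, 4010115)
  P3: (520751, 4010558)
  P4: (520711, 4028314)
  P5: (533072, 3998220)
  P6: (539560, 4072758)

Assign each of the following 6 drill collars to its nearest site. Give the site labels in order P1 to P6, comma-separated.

Central, South, North, West, North, West

P1 → Central (d²=1055656930.00)
P2 → South (d²=64328093.00)
P3 → North (d²=623315773.00)
P4 → West (d²=311053768.00)
P5 → North (d²=191228282.00)
P6 → West (d²=943497197.00)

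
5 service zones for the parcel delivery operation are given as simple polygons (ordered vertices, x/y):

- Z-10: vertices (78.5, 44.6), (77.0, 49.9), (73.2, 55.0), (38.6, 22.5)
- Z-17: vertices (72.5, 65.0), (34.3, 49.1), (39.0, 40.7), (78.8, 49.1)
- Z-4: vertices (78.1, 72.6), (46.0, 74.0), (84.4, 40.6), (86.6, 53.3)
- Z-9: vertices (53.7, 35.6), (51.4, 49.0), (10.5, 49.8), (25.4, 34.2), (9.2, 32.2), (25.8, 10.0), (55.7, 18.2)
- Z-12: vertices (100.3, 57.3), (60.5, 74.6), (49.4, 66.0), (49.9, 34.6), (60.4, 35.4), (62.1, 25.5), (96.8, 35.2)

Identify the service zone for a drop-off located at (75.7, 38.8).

Z-12

Cast a ray rightward from (75.7, 38.8). For each polygon, the edges (by vertex number in listed order) whose endpoints lie on opposite sides of y = 38.8, where each meets that height, and whether that is right or left of the point:
Z-10: 3–4 at x≈55.95 (left), 4–1 at x≈68.03 (left) → 0 crossings.
Z-17: no edge straddles that height → 0 crossings.
Z-4: no edge straddles that height → 0 crossings.
Z-9: 1–2 at x≈53.15 (left), 3–4 at x≈21.01 (left) → 0 crossings.
Z-12: 3–4 at x≈49.83 (left), 7–1 at x≈97.37 (right) → 1 crossing.
Only Z-12 has an odd count, so the point is inside Z-12.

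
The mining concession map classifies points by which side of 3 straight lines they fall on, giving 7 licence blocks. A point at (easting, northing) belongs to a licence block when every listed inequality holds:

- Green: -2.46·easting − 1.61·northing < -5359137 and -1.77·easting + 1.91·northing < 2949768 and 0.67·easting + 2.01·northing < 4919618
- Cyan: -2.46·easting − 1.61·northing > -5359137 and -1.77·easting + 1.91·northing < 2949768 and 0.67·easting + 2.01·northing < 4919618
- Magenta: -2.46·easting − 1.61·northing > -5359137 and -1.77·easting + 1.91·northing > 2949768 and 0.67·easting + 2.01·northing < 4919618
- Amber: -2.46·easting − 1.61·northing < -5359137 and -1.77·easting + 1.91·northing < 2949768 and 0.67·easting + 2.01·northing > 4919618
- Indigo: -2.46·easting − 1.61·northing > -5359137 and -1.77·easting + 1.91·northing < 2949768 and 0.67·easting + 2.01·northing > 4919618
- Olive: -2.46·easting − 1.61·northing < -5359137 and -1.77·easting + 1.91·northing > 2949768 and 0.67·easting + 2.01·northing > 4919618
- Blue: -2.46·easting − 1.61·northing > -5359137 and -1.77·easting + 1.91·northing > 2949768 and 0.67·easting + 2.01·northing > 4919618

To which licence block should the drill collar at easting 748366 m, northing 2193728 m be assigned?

Green

-2.46·748366 − 1.61·2193728 = -5372882.440, which is < -5359137
-1.77·748366 + 1.91·2193728 = 2865412.660, which is < 2949768
0.67·748366 + 2.01·2193728 = 4910798.500, which is < 4919618
This sign pattern matches Green.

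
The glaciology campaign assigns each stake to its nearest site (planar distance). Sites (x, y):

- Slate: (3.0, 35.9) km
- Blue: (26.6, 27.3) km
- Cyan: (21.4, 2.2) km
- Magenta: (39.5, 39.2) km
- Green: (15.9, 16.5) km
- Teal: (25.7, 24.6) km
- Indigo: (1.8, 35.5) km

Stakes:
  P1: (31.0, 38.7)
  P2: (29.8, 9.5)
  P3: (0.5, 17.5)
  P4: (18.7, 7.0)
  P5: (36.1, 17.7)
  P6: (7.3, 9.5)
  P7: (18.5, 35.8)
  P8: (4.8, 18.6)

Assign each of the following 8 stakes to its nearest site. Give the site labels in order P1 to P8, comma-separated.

P1 → Magenta (d²=72.50)
P2 → Cyan (d²=123.85)
P3 → Green (d²=238.16)
P4 → Cyan (d²=30.33)
P5 → Teal (d²=155.77)
P6 → Green (d²=122.96)
P7 → Blue (d²=137.86)
P8 → Green (d²=127.62)

Magenta, Cyan, Green, Cyan, Teal, Green, Blue, Green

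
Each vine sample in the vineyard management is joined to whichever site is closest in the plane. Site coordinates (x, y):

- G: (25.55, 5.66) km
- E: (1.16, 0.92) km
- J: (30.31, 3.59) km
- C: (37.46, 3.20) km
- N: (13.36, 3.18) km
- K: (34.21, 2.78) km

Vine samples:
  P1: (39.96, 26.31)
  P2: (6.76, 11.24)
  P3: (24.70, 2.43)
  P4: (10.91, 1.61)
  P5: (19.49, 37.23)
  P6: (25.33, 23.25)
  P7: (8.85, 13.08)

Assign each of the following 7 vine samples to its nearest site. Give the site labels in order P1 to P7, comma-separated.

P1 → C (d²=540.32)
P2 → N (d²=108.52)
P3 → G (d²=11.16)
P4 → N (d²=8.47)
P5 → G (d²=1033.39)
P6 → G (d²=309.46)
P7 → N (d²=118.35)

C, N, G, N, G, G, N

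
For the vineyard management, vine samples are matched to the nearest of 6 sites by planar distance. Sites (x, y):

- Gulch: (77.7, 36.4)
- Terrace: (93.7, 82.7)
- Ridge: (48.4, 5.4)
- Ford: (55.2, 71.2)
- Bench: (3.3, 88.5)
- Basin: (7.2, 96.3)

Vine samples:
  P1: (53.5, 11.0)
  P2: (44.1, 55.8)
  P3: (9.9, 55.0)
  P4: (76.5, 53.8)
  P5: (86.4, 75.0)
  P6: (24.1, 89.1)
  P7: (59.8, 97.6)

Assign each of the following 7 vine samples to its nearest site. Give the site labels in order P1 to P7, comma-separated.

Ridge, Ford, Bench, Gulch, Terrace, Basin, Ford

P1 → Ridge (d²=57.37)
P2 → Ford (d²=360.37)
P3 → Bench (d²=1165.81)
P4 → Gulch (d²=304.20)
P5 → Terrace (d²=112.58)
P6 → Basin (d²=337.45)
P7 → Ford (d²=718.12)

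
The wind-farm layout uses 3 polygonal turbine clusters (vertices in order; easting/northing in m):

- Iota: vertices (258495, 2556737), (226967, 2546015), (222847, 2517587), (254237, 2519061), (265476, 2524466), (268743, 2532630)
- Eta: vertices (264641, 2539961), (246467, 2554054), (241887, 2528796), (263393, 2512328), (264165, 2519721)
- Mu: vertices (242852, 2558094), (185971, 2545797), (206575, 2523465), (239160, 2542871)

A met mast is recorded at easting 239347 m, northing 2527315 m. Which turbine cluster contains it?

Cast a ray rightward from (239347, 2527315). For each polygon, the edges (by vertex number in listed order) whose endpoints lie on opposite sides of northing = 2527315, where each meets that height, and whether that is right or left of the point:
Iota: 2–3 at easting≈224256.9 (left), 5–6 at easting≈266616.1 (right) → 1 crossing.
Eta: 3–4 at easting≈243821.1 (right), 5–1 at easting≈264343.6 (right) → 2 crossings.
Mu: 2–3 at easting≈203022.9 (left), 3–4 at easting≈213039.6 (left) → 0 crossings.
Only Iota has an odd count, so the point is inside Iota.

Iota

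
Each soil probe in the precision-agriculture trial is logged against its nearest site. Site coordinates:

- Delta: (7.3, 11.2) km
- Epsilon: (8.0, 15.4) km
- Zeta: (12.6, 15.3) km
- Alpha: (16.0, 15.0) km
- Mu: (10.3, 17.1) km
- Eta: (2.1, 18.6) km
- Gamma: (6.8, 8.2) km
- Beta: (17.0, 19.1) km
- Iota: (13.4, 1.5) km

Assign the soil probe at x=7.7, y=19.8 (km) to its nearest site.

Mu

Squared distances to each site:
Delta: 74.120; Epsilon: 19.450; Zeta: 44.260; Alpha: 91.930; Mu: 14.050; Eta: 32.800; Gamma: 135.370; Beta: 86.980; Iota: 367.380.
Minimum at Mu.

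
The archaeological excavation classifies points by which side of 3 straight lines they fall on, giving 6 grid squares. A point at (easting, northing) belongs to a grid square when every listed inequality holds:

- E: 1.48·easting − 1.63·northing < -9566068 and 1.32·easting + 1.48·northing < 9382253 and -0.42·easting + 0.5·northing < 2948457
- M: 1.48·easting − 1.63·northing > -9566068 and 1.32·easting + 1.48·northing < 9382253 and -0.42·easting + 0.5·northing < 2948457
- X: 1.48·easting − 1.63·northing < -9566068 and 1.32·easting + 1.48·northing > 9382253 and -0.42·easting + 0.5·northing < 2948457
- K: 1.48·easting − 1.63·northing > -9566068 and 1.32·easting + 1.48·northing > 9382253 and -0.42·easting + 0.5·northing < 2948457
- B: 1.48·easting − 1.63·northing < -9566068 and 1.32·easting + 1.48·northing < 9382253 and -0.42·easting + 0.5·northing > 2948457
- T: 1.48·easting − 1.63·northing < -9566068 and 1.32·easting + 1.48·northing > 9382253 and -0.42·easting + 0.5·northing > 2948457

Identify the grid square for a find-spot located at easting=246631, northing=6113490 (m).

1.48·246631 − 1.63·6113490 = -9599974.820, which is < -9566068
1.32·246631 + 1.48·6113490 = 9373518.120, which is < 9382253
-0.42·246631 + 0.5·6113490 = 2953159.980, which is > 2948457
This sign pattern matches B.

B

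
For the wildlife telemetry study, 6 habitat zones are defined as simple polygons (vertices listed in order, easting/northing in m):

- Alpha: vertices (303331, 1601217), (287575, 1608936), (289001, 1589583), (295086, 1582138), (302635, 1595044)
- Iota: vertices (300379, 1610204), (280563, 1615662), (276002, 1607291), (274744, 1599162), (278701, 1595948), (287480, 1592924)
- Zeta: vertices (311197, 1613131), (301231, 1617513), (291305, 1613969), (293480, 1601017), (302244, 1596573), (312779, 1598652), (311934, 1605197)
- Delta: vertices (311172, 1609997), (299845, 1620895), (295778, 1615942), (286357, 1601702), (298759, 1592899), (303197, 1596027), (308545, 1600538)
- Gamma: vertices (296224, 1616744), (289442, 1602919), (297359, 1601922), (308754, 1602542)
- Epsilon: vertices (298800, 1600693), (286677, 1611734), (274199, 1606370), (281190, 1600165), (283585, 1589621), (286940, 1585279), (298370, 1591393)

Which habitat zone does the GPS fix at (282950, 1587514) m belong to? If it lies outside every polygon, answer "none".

Cast a ray rightward from (282950, 1587514). For each polygon, the edges (by vertex number in listed order) whose endpoints lie on opposite sides of northing = 1587514, where each meets that height, and whether that is right or left of the point:
Alpha: 3–4 at easting≈290692.0 (right), 4–5 at easting≈298230.5 (right) → 2 crossings.
Iota: no edge straddles that height → 0 crossings.
Zeta: no edge straddles that height → 0 crossings.
Delta: no edge straddles that height → 0 crossings.
Gamma: no edge straddles that height → 0 crossings.
Epsilon: 5–6 at easting≈285213.0 (right), 6–7 at easting≈291118.3 (right) → 2 crossings.
All counts are even, so the point lies outside every listed polygon.

none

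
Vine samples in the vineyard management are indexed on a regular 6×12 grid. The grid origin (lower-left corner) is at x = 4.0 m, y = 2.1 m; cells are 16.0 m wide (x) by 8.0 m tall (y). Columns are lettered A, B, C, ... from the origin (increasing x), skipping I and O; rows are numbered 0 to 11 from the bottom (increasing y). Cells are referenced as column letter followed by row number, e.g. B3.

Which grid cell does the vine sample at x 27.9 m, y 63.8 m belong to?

B7

Column index: ⌊(27.9 − 4.0) / 16.0⌋ = ⌊1.494⌋ = 1 → column B
Row offset from origin: ⌊(63.8 − 2.1) / 8.0⌋ = ⌊7.712⌋ = 7 → row 7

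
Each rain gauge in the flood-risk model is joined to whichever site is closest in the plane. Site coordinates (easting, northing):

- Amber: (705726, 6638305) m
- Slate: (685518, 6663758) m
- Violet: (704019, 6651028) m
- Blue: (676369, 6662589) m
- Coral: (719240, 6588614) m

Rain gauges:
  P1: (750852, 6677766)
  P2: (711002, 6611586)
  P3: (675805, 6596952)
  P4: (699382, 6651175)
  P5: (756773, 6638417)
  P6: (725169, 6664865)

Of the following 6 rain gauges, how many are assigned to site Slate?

P1 → Violet
P2 → Coral
P3 → Coral
P4 → Violet
P5 → Amber
P6 → Violet
0 of the 6 go to Slate.

0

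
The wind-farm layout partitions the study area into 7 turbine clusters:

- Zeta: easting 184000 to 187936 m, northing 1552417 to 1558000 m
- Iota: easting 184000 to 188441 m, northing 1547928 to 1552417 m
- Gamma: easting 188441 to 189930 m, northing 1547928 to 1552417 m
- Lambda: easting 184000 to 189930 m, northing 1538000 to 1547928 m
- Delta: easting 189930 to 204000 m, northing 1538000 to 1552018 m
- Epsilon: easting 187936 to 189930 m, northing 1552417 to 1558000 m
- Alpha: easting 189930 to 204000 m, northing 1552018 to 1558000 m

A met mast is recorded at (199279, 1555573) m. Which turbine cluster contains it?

Alpha

The point has easting = 199279 and northing = 1555573.
Only Alpha satisfies 189930 ≤ easting ≤ 204000 and 1552018 ≤ northing ≤ 1558000.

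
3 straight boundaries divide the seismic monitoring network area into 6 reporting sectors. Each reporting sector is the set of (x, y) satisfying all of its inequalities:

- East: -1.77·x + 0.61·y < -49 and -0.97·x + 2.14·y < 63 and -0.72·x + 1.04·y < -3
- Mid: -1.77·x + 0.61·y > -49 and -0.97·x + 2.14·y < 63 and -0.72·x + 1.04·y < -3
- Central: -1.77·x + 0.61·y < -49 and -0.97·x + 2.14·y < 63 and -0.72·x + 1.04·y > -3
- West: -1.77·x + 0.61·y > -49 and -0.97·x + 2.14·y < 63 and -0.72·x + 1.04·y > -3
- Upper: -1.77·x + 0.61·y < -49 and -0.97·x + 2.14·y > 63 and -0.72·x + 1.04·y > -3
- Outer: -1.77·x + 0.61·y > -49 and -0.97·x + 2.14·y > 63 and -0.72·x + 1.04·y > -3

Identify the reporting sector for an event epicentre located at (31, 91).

-1.77·31 + 0.61·91 = 0.640, which is > -49
-0.97·31 + 2.14·91 = 164.670, which is > 63
-0.72·31 + 1.04·91 = 72.320, which is > -3
This sign pattern matches Outer.

Outer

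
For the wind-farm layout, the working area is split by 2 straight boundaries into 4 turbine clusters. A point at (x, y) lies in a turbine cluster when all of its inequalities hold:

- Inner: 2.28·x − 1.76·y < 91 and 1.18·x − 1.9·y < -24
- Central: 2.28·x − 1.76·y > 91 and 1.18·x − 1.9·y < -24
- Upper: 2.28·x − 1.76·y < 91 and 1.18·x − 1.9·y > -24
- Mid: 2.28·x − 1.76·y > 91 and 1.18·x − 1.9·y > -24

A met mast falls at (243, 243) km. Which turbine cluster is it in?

2.28·243 − 1.76·243 = 126.360, which is > 91
1.18·243 − 1.9·243 = -174.960, which is < -24
This sign pattern matches Central.

Central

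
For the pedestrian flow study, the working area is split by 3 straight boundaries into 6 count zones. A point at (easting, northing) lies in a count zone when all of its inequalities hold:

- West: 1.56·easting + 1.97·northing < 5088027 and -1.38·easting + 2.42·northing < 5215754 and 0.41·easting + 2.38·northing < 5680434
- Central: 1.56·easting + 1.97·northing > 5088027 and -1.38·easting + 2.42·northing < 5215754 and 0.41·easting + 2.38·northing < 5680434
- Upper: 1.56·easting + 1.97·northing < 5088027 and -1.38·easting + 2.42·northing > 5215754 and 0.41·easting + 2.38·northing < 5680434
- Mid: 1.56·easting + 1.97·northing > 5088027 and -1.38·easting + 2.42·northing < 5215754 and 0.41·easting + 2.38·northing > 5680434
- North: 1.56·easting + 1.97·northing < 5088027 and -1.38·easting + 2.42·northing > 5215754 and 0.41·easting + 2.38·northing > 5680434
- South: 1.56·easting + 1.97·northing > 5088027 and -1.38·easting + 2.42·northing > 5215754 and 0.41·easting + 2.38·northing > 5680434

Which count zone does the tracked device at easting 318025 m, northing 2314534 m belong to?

West

1.56·318025 + 1.97·2314534 = 5055750.980, which is < 5088027
-1.38·318025 + 2.42·2314534 = 5162297.780, which is < 5215754
0.41·318025 + 2.38·2314534 = 5638981.170, which is < 5680434
This sign pattern matches West.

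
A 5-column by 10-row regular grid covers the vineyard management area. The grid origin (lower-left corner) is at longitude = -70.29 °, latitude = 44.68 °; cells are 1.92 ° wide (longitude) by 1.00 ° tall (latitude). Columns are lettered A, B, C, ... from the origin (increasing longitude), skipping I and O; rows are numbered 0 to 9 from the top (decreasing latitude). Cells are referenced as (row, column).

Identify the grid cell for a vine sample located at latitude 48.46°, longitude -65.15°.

Column index: ⌊(-65.15 − -70.29) / 1.92⌋ = ⌊2.677⌋ = 2 → column C
Row offset from origin: ⌊(48.46 − 44.68) / 1.00⌋ = ⌊3.780⌋ = 3 → row 6 (counted from top)

(6, C)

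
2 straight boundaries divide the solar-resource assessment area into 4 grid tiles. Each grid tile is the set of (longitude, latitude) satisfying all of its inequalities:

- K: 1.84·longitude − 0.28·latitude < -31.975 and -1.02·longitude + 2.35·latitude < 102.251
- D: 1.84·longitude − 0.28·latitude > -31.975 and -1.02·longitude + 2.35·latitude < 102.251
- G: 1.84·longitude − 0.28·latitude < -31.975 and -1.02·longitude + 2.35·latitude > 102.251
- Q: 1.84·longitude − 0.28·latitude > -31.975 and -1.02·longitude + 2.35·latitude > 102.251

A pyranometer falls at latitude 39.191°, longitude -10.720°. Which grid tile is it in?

1.84·-10.720 − 0.28·39.191 = -30.698, which is > -31.975
-1.02·-10.720 + 2.35·39.191 = 103.033, which is > 102.251
This sign pattern matches Q.

Q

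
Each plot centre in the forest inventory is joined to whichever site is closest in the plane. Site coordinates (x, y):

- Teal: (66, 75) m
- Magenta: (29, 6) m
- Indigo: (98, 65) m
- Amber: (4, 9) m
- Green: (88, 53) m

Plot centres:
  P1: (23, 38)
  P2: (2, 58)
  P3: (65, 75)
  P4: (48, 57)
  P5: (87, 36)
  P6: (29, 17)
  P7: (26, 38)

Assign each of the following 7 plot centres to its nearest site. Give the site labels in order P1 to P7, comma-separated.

P1 → Magenta (d²=1060.00)
P2 → Amber (d²=2405.00)
P3 → Teal (d²=1.00)
P4 → Teal (d²=648.00)
P5 → Green (d²=290.00)
P6 → Magenta (d²=121.00)
P7 → Magenta (d²=1033.00)

Magenta, Amber, Teal, Teal, Green, Magenta, Magenta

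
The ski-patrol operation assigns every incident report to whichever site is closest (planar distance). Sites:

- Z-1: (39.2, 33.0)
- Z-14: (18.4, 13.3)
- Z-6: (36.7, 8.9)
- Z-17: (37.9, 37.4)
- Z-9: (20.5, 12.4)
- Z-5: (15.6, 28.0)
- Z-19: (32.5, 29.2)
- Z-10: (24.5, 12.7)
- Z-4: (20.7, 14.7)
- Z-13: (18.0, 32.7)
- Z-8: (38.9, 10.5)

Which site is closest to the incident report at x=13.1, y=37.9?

Z-13

Squared distances to each site:
Z-1: 705.220; Z-14: 633.250; Z-6: 1397.960; Z-17: 615.290; Z-9: 705.010; Z-5: 104.260; Z-19: 452.050; Z-10: 765.000; Z-4: 596.000; Z-13: 51.050; Z-8: 1416.400.
Minimum at Z-13.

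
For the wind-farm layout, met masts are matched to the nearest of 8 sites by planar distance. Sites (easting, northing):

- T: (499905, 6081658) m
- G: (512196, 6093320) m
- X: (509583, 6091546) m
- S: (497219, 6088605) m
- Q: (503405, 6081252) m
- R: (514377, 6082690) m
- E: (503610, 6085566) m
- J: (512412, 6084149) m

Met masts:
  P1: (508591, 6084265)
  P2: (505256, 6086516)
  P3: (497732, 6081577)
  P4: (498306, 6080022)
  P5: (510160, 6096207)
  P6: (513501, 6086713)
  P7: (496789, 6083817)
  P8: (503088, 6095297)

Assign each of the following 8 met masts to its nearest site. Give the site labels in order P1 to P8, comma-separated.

P1 → J (d²=14613497.00)
P2 → E (d²=3611816.00)
P3 → T (d²=4728490.00)
P4 → T (d²=5233297.00)
P5 → G (d²=12480065.00)
P6 → J (d²=7760017.00)
P7 → T (d²=14370737.00)
P8 → X (d²=56255026.00)

J, E, T, T, G, J, T, X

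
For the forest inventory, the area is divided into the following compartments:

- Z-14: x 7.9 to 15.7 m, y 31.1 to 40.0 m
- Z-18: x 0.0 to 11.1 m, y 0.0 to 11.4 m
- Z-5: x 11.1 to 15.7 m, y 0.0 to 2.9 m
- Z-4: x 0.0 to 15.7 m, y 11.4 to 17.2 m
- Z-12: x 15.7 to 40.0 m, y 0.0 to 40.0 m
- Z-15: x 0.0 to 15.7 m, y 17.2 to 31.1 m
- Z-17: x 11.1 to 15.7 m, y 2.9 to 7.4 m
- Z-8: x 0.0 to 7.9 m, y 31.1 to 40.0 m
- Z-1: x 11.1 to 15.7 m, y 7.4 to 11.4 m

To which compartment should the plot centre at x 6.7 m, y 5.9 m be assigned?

Z-18

The point has x = 6.7 and y = 5.9.
Only Z-18 satisfies 0.0 ≤ x ≤ 11.1 and 0.0 ≤ y ≤ 11.4.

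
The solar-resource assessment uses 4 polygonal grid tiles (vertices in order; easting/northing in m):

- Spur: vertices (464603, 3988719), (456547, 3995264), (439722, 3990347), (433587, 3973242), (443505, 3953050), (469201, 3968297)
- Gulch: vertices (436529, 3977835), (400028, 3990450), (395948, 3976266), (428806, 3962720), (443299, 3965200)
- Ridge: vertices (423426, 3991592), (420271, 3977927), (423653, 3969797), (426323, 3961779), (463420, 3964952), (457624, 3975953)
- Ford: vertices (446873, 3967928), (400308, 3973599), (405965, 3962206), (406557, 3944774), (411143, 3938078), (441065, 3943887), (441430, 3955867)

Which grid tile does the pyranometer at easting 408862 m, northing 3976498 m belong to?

Gulch

Cast a ray rightward from (408862, 3976498). For each polygon, the edges (by vertex number in listed order) whose endpoints lie on opposite sides of northing = 3976498, where each meets that height, and whether that is right or left of the point:
Spur: 3–4 at easting≈434754.8 (right), 6–1 at easting≈467354.6 (right) → 2 crossings.
Gulch: 2–3 at easting≈396014.7 (left), 5–1 at easting≈437245.4 (right) → 1 crossing.
Ridge: 2–3 at easting≈420865.4 (right), 6–1 at easting≈456432.2 (right) → 2 crossings.
Ford: no edge straddles that height → 0 crossings.
Only Gulch has an odd count, so the point is inside Gulch.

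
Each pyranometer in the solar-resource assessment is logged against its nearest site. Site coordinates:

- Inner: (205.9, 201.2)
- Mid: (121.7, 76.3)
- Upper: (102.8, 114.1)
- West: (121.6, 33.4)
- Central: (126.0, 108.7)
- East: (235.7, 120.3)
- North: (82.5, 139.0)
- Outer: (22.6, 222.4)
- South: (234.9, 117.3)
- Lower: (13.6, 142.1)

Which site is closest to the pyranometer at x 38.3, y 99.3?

Squared distances to each site:
Inner: 38473.370; Mid: 7484.560; Upper: 4379.290; West: 11281.700; Central: 7779.650; East: 39407.760; North: 3529.730; Outer: 15400.100; South: 38975.560; Lower: 2441.930.
Minimum at Lower.

Lower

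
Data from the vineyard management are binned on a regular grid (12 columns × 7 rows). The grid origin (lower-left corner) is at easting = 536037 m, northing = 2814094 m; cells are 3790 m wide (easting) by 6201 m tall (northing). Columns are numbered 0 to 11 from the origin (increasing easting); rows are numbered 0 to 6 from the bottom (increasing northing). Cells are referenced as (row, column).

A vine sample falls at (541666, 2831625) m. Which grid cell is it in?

Column index: ⌊(541666 − 536037) / 3790⌋ = ⌊1.485⌋ = 1
Row offset from origin: ⌊(2831625 − 2814094) / 6201⌋ = ⌊2.827⌋ = 2 → row 2

(2, 1)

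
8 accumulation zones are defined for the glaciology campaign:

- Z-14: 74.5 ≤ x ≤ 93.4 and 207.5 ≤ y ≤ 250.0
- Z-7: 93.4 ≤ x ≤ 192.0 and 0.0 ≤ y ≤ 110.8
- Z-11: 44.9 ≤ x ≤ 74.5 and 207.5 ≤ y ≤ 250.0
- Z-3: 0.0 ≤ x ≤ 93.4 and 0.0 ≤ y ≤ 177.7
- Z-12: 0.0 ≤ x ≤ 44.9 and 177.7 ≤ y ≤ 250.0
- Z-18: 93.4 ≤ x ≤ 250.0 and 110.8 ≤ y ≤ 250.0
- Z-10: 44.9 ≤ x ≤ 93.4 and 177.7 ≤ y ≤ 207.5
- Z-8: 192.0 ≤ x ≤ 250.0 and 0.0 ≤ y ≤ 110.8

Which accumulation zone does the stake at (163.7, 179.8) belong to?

The point has x = 163.7 and y = 179.8.
Only Z-18 satisfies 93.4 ≤ x ≤ 250.0 and 110.8 ≤ y ≤ 250.0.

Z-18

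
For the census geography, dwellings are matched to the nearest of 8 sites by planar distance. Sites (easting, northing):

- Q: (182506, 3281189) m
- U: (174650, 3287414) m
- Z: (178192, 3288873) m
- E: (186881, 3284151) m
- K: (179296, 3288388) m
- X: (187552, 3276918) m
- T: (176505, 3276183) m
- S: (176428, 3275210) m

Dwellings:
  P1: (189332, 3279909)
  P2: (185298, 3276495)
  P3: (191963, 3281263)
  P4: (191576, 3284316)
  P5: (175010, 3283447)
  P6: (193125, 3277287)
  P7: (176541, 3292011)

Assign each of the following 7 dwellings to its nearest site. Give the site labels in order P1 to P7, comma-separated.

P1 → X (d²=12114481.00)
P2 → X (d²=5259445.00)
P3 → E (d²=34167268.00)
P4 → E (d²=22070250.00)
P5 → U (d²=15866689.00)
P6 → X (d²=31194490.00)
P7 → Z (d²=12572845.00)

X, X, E, E, U, X, Z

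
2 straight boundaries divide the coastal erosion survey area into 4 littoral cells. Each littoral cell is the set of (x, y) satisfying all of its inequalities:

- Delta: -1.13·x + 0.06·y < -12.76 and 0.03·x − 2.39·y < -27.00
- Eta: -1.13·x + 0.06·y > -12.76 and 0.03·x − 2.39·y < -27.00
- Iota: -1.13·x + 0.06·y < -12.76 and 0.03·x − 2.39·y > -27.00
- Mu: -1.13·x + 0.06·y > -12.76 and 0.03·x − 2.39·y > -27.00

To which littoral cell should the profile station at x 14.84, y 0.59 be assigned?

Iota

-1.13·14.84 + 0.06·0.59 = -16.734, which is < -12.76
0.03·14.84 − 2.39·0.59 = -0.965, which is > -27.00
This sign pattern matches Iota.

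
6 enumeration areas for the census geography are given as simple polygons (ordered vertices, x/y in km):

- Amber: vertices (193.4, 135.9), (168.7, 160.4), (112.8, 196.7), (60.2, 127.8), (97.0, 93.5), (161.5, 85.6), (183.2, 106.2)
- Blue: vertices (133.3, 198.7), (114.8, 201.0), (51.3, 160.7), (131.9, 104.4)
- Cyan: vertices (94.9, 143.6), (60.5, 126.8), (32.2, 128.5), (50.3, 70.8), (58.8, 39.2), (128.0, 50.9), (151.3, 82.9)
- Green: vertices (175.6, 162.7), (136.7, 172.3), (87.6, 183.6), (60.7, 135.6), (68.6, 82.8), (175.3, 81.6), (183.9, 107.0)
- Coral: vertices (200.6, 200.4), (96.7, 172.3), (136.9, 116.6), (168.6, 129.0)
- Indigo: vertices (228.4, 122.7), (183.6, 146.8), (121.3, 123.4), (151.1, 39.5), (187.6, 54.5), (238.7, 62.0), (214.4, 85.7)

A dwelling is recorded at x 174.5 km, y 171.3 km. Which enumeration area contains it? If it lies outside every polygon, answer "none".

Cast a ray rightward from (174.5, 171.3). For each polygon, the edges (by vertex number in listed order) whose endpoints lie on opposite sides of y = 171.3, where each meets that height, and whether that is right or left of the point:
Amber: 2–3 at x≈151.91 (left), 3–4 at x≈93.41 (left) → 0 crossings.
Blue: 2–3 at x≈68.00 (left), 4–1 at x≈132.89 (left) → 0 crossings.
Cyan: no edge straddles that height → 0 crossings.
Green: 1–2 at x≈140.75 (left), 3–4 at x≈80.71 (left) → 0 crossings.
Coral: 2–3 at x≈97.42 (left), 4–1 at x≈187.56 (right) → 1 crossing.
Indigo: no edge straddles that height → 0 crossings.
Only Coral has an odd count, so the point is inside Coral.

Coral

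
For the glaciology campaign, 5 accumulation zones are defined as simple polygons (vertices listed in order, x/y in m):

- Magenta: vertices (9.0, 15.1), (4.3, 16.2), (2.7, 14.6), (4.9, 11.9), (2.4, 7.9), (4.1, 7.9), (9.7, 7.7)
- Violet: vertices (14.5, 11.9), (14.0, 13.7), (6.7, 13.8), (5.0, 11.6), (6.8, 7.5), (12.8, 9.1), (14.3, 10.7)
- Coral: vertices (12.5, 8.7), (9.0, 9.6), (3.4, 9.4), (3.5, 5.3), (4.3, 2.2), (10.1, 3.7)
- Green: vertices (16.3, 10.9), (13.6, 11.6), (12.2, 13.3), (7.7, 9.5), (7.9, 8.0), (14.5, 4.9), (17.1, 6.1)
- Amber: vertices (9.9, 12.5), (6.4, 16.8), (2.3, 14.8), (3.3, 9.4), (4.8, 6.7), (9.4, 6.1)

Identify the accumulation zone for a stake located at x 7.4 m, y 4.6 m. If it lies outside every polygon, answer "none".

Coral

Cast a ray rightward from (7.4, 4.6). For each polygon, the edges (by vertex number in listed order) whose endpoints lie on opposite sides of y = 4.6, where each meets that height, and whether that is right or left of the point:
Magenta: no edge straddles that height → 0 crossings.
Violet: no edge straddles that height → 0 crossings.
Coral: 4–5 at x≈3.68 (left), 6–1 at x≈10.53 (right) → 1 crossing.
Green: no edge straddles that height → 0 crossings.
Amber: no edge straddles that height → 0 crossings.
Only Coral has an odd count, so the point is inside Coral.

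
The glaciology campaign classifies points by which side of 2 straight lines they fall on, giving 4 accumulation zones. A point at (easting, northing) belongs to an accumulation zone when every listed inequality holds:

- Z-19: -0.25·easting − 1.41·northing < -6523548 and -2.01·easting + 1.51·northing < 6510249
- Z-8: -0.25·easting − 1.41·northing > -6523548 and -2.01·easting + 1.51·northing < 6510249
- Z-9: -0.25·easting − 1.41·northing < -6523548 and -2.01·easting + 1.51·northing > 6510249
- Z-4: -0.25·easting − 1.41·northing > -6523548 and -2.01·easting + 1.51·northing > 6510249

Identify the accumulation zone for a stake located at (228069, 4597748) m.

-0.25·228069 − 1.41·4597748 = -6539841.930, which is < -6523548
-2.01·228069 + 1.51·4597748 = 6484180.790, which is < 6510249
This sign pattern matches Z-19.

Z-19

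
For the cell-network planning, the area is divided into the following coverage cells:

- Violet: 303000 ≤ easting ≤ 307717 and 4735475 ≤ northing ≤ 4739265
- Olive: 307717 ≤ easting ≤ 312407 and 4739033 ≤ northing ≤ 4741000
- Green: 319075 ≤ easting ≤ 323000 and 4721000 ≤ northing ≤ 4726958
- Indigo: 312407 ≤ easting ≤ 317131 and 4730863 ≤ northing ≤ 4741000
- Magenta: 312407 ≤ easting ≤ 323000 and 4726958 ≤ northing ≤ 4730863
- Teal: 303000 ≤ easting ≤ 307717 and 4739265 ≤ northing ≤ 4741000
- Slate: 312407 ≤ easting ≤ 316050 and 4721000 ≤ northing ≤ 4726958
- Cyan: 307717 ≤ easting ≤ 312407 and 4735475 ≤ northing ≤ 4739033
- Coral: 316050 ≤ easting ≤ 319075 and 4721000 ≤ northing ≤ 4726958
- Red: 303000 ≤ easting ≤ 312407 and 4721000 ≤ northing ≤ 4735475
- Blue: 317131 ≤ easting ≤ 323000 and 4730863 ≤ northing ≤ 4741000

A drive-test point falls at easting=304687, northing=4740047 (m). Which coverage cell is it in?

Teal

The point has easting = 304687 and northing = 4740047.
Only Teal satisfies 303000 ≤ easting ≤ 307717 and 4739265 ≤ northing ≤ 4741000.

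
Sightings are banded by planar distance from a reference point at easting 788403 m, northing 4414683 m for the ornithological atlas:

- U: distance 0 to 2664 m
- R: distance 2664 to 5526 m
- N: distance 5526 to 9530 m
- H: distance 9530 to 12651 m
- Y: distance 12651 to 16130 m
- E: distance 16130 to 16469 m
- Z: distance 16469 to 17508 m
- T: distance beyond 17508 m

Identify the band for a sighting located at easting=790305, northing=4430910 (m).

Distance = √((790305−788403)² + (4430910−4414683)²) = √(3617604.000 + 263315529.000) = 16338.088 m.
16130 ≤ 16338.088 < 16469 → E.

E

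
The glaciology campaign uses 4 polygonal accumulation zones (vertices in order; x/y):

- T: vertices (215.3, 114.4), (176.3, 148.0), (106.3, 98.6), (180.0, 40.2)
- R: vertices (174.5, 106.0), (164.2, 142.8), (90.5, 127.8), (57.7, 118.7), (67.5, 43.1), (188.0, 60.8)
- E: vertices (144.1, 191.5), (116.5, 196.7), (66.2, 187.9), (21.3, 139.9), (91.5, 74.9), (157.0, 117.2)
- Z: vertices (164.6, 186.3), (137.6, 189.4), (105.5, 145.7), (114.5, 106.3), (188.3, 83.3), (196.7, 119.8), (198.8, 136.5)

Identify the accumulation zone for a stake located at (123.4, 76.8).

R

Cast a ray rightward from (123.4, 76.8). For each polygon, the edges (by vertex number in listed order) whose endpoints lie on opposite sides of y = 76.8, where each meets that height, and whether that is right or left of the point:
T: 3–4 at x≈133.81 (right), 4–1 at x≈197.41 (right) → 2 crossings.
R: 4–5 at x≈63.13 (left), 6–1 at x≈183.22 (right) → 1 crossing.
E: 4–5 at x≈89.45 (left), 5–6 at x≈94.44 (left) → 0 crossings.
Z: no edge straddles that height → 0 crossings.
Only R has an odd count, so the point is inside R.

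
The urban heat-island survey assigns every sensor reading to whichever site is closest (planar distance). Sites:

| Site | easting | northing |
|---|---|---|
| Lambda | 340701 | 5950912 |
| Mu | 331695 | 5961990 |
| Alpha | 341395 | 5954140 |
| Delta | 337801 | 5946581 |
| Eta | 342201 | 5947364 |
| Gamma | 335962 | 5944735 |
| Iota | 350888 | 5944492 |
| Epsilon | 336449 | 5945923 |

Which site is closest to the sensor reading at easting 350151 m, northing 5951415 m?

Squared distances to each site:
Lambda: 89555509.000; Mu: 452454561.000; Alpha: 84093161.000; Delta: 175890056.000; Eta: 79613101.000; Gamma: 245950121.000; Iota: 48471098.000; Epsilon: 217906868.000.
Minimum at Iota.

Iota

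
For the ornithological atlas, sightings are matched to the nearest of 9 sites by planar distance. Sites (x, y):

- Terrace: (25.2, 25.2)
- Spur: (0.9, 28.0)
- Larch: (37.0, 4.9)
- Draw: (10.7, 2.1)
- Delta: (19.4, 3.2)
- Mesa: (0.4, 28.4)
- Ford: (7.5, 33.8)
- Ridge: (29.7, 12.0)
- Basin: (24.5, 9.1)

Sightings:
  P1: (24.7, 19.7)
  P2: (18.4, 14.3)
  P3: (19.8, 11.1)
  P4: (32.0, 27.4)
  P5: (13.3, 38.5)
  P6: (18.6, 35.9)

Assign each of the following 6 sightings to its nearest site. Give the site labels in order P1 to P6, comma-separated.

P1 → Terrace (d²=30.50)
P2 → Basin (d²=64.25)
P3 → Basin (d²=26.09)
P4 → Terrace (d²=51.08)
P5 → Ford (d²=55.73)
P6 → Ford (d²=127.62)

Terrace, Basin, Basin, Terrace, Ford, Ford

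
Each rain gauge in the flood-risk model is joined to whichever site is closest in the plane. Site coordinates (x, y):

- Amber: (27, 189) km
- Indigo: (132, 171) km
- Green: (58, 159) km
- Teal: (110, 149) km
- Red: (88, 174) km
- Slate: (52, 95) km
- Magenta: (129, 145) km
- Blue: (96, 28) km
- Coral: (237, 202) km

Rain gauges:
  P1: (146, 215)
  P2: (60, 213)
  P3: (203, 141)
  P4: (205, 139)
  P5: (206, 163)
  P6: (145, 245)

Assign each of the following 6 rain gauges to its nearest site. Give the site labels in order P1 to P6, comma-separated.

Indigo, Amber, Coral, Coral, Coral, Indigo

P1 → Indigo (d²=2132.00)
P2 → Amber (d²=1665.00)
P3 → Coral (d²=4877.00)
P4 → Coral (d²=4993.00)
P5 → Coral (d²=2482.00)
P6 → Indigo (d²=5645.00)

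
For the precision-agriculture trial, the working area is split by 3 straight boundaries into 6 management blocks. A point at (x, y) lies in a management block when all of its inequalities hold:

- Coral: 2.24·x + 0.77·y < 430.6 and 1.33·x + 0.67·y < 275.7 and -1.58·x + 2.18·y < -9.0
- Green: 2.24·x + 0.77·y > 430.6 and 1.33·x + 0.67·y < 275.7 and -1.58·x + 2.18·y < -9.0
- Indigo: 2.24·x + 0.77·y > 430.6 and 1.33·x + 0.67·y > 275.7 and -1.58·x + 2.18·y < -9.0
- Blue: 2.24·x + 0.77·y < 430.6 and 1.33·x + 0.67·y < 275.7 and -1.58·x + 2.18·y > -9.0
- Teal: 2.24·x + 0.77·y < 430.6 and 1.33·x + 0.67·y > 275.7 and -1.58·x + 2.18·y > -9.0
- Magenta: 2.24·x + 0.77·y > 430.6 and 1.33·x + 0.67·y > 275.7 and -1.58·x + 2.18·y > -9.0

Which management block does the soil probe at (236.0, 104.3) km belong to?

Indigo

2.24·236.0 + 0.77·104.3 = 608.951, which is > 430.6
1.33·236.0 + 0.67·104.3 = 383.761, which is > 275.7
-1.58·236.0 + 2.18·104.3 = -145.506, which is < -9.0
This sign pattern matches Indigo.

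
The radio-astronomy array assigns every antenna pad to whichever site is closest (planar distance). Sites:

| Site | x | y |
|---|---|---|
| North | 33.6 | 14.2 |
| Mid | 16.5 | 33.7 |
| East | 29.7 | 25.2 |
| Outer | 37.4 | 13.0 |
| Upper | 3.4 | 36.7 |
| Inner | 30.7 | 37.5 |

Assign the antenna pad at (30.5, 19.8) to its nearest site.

East

Squared distances to each site:
North: 40.970; Mid: 389.210; East: 29.800; Outer: 93.850; Upper: 1020.020; Inner: 313.330.
Minimum at East.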